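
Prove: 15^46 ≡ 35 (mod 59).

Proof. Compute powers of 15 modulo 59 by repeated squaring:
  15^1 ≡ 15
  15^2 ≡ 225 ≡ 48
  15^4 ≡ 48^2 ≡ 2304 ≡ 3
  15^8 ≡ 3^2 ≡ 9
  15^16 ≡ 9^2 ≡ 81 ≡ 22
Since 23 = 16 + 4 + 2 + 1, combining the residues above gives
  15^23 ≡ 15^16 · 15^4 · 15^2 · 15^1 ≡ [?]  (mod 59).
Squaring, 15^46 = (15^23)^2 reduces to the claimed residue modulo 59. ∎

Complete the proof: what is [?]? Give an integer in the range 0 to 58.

25

15^16 · 15^4 · 15^2 · 15^1 ≡ 22 · 3 · 48 · 15 = 47520.
47520 mod 59 = 25, so 15^23 ≡ 25 (mod 59).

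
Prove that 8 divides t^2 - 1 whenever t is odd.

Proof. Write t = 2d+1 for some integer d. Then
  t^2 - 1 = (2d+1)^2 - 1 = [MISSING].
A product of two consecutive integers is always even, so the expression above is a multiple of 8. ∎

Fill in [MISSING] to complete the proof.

4d(d + 1)

(2d+1)^2 - 1 = 4d^2 + 4d + 1 - 1 = 4d^2 + 4d = 4d(d+1).
Since d and d+1 are consecutive, d(d+1) is even, and 4·(even) is a multiple of 8.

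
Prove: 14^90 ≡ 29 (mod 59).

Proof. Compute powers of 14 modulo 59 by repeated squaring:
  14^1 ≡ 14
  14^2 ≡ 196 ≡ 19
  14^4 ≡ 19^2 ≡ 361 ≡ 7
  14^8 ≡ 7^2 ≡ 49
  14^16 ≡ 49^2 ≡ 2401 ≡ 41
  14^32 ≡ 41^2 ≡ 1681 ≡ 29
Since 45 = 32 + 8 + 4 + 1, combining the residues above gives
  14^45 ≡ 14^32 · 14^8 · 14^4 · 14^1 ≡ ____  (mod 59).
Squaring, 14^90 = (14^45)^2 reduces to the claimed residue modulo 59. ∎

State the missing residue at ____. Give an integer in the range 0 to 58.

14^32 · 14^8 · 14^4 · 14^1 ≡ 29 · 49 · 7 · 14 = 139258.
139258 mod 59 = 18, so 14^45 ≡ 18 (mod 59).

18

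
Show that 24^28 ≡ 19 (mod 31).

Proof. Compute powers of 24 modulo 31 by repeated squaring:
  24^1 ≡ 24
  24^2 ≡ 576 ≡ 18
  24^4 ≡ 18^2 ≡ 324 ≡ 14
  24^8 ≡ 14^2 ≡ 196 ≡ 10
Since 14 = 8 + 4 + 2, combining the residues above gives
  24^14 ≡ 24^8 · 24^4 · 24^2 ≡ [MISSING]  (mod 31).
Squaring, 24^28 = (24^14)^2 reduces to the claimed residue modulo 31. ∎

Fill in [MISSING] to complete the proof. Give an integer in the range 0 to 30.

9

Multiply the listed residues: 10 · 14 · 18 = 140 → 2520.
Reducing modulo 31: 2520 = 81·31 + 9, so 24^14 ≡ 9.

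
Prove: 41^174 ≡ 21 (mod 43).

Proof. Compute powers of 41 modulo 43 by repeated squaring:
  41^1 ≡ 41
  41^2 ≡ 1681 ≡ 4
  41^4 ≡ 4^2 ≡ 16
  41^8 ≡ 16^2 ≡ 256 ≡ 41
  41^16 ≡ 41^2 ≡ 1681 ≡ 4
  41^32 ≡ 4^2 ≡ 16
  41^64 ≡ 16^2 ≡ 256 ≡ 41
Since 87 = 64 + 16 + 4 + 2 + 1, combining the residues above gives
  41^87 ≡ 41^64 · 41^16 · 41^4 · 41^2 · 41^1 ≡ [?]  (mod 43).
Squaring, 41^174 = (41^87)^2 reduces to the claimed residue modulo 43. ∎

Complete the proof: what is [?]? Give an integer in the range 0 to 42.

Multiply the listed residues: 41 · 4 · 16 · 4 · 41 = 164 → 2624 → 10496 → 430336.
Reducing modulo 43: 430336 = 10007·43 + 35, so 41^87 ≡ 35.

35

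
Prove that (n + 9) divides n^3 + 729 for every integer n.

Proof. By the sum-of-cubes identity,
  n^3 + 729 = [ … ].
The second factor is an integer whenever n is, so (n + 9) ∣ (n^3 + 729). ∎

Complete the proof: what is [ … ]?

(n + 9)(n^2 - 9n + 81)

Polynomial division of n^3 + 729 by n + 9 leaves remainder 0 and quotient n^2 - 9n + 81.
Hence n^3 + 729 = (n + 9)(n^2 - 9n + 81).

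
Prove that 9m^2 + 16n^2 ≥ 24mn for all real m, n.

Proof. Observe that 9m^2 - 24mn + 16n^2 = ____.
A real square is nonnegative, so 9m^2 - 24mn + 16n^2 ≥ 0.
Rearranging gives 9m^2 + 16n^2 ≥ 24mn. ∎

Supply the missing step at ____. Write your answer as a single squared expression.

(3m - 4n)^2

The leading and trailing coefficients are 3^2 and 4^2, and 24 = 2·3·4, so the trinomial is (3m - 4n)^2.
Hence 9m^2 - 24mn + 16n^2 ≥ 0.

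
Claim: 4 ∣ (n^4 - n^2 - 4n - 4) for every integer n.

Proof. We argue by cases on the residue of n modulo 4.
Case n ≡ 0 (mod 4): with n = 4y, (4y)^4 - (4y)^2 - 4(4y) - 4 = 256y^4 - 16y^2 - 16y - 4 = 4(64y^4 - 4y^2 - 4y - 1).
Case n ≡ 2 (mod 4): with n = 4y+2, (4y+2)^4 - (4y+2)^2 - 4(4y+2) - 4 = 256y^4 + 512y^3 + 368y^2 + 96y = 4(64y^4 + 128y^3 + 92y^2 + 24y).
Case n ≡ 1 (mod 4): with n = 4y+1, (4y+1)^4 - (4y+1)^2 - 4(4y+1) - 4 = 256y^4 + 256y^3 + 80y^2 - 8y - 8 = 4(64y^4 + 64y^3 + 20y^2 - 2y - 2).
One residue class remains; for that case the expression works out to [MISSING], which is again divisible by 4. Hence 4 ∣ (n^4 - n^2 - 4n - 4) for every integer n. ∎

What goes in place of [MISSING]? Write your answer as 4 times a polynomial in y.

4(64y^4 + 192y^3 + 212y^2 + 98y + 14)

Only n ≡ 3 (mod 4) is unaccounted for. Put n = 4y+3:
(4y+3)^4 - (4y+3)^2 - 4(4y+3) - 4 expands to 256y^4 + 768y^3 + 848y^2 + 392y + 56,
and factoring out 4 leaves 4(64y^4 + 192y^3 + 212y^2 + 98y + 14).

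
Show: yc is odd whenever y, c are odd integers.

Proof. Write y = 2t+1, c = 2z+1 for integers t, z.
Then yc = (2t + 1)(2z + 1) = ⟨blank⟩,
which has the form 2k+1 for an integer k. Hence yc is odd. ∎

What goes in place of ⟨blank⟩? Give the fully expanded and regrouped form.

Expanding: (2t + 1)(2z + 1) = 4tz + 2t + 2z + 1.
Every term except the constant is even, so this is 2(2tz + t + z) + 1,
and 2tz + t + z ∈ ℤ gives the required form.

2(2tz + t + z) + 1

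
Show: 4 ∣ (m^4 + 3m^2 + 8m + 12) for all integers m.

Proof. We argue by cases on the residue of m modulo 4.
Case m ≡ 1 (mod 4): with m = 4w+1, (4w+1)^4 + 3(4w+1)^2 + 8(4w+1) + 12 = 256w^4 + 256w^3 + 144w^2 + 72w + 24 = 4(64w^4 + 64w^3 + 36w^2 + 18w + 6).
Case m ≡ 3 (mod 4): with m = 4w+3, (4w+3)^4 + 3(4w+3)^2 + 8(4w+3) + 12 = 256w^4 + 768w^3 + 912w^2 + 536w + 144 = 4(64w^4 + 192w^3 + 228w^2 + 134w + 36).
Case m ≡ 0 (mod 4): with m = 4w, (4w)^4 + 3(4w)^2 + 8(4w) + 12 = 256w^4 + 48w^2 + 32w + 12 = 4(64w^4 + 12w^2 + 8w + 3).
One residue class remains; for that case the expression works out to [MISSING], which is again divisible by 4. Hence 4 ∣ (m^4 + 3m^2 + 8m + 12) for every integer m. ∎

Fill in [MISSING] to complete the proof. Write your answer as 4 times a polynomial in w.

The residues treated are {1, 3, 0}, so the missing case is m ≡ 2 (mod 4); write m = 4w+2.
Then (4w+2)^4 + 3(4w+2)^2 + 8(4w+2) + 12 = 256w^4 + 512w^3 + 432w^2 + 208w + 56 = 4(64w^4 + 128w^3 + 108w^2 + 52w + 14).

4(64w^4 + 128w^3 + 108w^2 + 52w + 14)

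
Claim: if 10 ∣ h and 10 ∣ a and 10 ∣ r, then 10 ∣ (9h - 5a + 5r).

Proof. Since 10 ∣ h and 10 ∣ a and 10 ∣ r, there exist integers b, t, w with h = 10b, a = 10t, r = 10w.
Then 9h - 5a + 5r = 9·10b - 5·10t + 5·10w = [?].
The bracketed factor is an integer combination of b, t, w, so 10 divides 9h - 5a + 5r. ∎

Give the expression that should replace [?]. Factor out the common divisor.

Each term has a factor of 10: 9·10b - 5·10t + 5·10w = 10·(9b - 5t + 5w).
Since 9b - 5t + 5w is an integer, 10 ∣ (9h - 5a + 5r).

10(9b - 5t + 5w)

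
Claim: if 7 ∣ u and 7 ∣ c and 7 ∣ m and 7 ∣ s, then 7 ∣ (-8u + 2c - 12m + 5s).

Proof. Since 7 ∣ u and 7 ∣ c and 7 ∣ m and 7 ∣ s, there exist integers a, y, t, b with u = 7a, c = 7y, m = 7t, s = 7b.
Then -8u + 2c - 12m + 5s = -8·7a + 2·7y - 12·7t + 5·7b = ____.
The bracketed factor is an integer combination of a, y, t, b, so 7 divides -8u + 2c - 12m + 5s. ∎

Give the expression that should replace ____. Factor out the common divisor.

7(-8a + 5b - 12t + 2y)

Pull the common 7 out of every term: -8·7a + 2·7y - 12·7t + 5·7b = 7(-8a + 5b - 12t + 2y).
-8a + 5b - 12t + 2y is an integer, which exhibits the divisibility.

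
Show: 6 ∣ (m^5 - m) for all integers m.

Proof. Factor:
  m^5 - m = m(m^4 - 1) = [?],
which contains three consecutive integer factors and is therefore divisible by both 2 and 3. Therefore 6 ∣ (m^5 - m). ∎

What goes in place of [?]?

(m - 1)m(m + 1)(m^2 + 1)

m^4 - 1 = (m^2 - 1)(m^2 + 1), and m^2 - 1 = (m-1)(m+1).
So m(m^4 - 1) = (m - 1)m(m + 1)(m^2 + 1).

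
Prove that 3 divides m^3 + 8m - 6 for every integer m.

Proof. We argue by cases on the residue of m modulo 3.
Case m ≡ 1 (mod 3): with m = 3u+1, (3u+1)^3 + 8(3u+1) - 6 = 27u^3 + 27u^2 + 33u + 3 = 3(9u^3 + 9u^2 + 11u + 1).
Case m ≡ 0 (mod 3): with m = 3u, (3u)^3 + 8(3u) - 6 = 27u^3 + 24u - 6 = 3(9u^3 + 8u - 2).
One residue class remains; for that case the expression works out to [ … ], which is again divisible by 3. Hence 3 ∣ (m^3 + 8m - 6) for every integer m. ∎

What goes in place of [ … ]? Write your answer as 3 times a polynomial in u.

3(9u^3 + 18u^2 + 20u + 6)

Only m ≡ 2 (mod 3) is unaccounted for. Put m = 3u+2:
(3u+2)^3 + 8(3u+2) - 6 expands to 27u^3 + 54u^2 + 60u + 18,
and factoring out 3 leaves 3(9u^3 + 18u^2 + 20u + 6).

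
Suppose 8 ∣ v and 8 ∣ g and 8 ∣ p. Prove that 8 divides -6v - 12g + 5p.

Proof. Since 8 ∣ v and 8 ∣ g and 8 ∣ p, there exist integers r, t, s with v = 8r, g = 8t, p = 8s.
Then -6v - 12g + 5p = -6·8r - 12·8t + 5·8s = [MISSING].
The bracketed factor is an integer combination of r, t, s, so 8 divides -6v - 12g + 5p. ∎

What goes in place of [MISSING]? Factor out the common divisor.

Pull the common 8 out of every term: -6·8r - 12·8t + 5·8s = 8(-6r + 5s - 12t).
-6r + 5s - 12t is an integer, which exhibits the divisibility.

8(-6r + 5s - 12t)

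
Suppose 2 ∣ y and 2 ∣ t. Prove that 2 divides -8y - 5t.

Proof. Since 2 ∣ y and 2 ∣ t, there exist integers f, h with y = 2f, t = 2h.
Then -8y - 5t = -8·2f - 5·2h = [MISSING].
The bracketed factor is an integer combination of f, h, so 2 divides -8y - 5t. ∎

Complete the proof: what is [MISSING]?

Pull the common 2 out of every term: -8·2f - 5·2h = 2(-8f - 5h).
-8f - 5h is an integer, which exhibits the divisibility.

2(-8f - 5h)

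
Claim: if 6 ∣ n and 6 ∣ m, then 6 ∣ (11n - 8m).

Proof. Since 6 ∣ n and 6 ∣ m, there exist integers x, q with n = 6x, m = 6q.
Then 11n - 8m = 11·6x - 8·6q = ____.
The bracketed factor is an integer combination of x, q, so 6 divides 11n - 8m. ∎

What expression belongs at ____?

6(-8q + 11x)

Pull the common 6 out of every term: 11·6x - 8·6q = 6(-8q + 11x).
-8q + 11x is an integer, which exhibits the divisibility.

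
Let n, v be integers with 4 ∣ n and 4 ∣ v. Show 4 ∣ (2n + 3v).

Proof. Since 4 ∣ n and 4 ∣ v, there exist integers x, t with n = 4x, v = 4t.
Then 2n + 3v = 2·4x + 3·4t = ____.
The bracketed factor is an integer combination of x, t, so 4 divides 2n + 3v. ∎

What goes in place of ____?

4(3t + 2x)

Each term has a factor of 4: 2·4x + 3·4t = 4·(3t + 2x).
Since 3t + 2x is an integer, 4 ∣ (2n + 3v).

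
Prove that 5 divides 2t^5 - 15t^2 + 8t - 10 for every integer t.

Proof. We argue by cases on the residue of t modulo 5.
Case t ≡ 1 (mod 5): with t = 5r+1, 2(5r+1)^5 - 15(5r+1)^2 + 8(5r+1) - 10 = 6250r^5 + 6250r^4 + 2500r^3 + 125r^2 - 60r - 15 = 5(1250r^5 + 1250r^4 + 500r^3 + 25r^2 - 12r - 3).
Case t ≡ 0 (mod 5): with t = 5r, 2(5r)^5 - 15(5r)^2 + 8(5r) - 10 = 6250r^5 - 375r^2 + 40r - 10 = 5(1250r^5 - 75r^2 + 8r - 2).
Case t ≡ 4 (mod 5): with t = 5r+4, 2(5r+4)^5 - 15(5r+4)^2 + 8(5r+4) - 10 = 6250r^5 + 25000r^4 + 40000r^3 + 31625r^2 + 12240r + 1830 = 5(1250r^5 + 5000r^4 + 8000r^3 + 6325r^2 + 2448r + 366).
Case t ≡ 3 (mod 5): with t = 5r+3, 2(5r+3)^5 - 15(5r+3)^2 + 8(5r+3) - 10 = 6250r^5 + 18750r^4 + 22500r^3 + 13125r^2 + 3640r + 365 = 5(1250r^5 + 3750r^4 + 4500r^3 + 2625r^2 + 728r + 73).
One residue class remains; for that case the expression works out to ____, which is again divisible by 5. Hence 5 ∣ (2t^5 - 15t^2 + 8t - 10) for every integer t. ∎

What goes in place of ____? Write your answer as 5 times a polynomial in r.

5(1250r^5 + 2500r^4 + 2000r^3 + 725r^2 + 108r + 2)

Only t ≡ 2 (mod 5) is unaccounted for. Put t = 5r+2:
2(5r+2)^5 - 15(5r+2)^2 + 8(5r+2) - 10 expands to 6250r^5 + 12500r^4 + 10000r^3 + 3625r^2 + 540r + 10,
and factoring out 5 leaves 5(1250r^5 + 2500r^4 + 2000r^3 + 725r^2 + 108r + 2).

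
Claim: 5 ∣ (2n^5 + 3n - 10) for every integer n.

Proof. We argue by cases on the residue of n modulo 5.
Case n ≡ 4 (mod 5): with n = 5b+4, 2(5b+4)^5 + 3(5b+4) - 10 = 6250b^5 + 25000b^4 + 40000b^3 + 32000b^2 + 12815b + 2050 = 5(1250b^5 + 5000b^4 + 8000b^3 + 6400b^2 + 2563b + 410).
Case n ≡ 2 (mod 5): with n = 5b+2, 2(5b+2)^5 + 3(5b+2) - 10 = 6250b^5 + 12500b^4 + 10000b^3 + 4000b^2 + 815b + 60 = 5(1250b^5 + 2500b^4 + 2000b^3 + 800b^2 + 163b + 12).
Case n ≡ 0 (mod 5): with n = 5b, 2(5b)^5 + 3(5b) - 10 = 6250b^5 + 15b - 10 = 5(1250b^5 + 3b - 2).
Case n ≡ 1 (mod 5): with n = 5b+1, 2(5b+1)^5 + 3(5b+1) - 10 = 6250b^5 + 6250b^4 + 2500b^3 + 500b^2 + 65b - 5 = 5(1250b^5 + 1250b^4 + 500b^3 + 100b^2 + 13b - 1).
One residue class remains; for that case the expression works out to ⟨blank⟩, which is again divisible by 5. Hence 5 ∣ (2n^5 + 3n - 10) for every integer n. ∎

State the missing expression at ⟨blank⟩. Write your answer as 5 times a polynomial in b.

5(1250b^5 + 3750b^4 + 4500b^3 + 2700b^2 + 813b + 97)

Only n ≡ 3 (mod 5) is unaccounted for. Put n = 5b+3:
2(5b+3)^5 + 3(5b+3) - 10 expands to 6250b^5 + 18750b^4 + 22500b^3 + 13500b^2 + 4065b + 485,
and factoring out 5 leaves 5(1250b^5 + 3750b^4 + 4500b^3 + 2700b^2 + 813b + 97).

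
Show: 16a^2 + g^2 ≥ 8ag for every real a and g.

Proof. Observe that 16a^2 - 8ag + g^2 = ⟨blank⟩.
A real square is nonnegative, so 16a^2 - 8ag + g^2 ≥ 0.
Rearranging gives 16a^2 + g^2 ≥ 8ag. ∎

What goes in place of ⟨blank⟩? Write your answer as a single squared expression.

(4a - g)^2

16a^2 - 8ag + g^2 is a perfect-square trinomial: the outer terms are (4a)^2 and (g)^2, and the cross term is -2·4a·g.
So 16a^2 - 8ag + g^2 = (4a - g)^2 ≥ 0.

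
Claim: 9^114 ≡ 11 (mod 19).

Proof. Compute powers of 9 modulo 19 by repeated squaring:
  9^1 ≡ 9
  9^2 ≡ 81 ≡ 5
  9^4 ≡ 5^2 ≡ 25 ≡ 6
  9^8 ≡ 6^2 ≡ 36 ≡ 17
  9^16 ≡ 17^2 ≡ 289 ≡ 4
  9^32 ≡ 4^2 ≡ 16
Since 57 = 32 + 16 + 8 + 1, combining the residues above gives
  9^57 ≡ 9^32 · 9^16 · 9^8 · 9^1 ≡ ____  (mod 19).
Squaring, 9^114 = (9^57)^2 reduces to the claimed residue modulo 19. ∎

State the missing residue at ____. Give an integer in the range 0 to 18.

Multiply the listed residues: 16 · 4 · 17 · 9 = 64 → 1088 → 9792.
Reducing modulo 19: 9792 = 515·19 + 7, so 9^57 ≡ 7.

7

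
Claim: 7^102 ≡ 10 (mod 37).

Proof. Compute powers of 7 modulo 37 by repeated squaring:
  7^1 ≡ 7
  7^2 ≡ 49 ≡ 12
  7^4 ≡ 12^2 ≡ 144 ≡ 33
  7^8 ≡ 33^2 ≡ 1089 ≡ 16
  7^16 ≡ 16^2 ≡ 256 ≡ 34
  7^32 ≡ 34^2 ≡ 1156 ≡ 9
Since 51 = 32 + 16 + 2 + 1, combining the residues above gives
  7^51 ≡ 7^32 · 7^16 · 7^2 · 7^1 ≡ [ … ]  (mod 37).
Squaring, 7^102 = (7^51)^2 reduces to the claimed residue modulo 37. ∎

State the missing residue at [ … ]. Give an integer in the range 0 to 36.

Multiply the listed residues: 9 · 34 · 12 · 7 = 306 → 3672 → 25704.
Reducing modulo 37: 25704 = 694·37 + 26, so 7^51 ≡ 26.

26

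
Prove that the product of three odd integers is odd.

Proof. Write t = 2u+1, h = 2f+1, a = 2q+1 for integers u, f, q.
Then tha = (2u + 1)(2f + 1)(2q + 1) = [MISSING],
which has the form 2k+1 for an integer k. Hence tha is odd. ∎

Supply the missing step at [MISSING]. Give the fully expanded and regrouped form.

Expanding: (2u + 1)(2f + 1)(2q + 1) = 8fqu + 4fq + 4fu + 2f + 4qu + 2q + 2u + 1.
Every term except the constant is even, so this is 2(4fqu + 2fq + 2fu + f + 2qu + q + u) + 1,
and 4fqu + 2fq + 2fu + f + 2qu + q + u ∈ ℤ gives the required form.

2(4fqu + 2fq + 2fu + f + 2qu + q + u) + 1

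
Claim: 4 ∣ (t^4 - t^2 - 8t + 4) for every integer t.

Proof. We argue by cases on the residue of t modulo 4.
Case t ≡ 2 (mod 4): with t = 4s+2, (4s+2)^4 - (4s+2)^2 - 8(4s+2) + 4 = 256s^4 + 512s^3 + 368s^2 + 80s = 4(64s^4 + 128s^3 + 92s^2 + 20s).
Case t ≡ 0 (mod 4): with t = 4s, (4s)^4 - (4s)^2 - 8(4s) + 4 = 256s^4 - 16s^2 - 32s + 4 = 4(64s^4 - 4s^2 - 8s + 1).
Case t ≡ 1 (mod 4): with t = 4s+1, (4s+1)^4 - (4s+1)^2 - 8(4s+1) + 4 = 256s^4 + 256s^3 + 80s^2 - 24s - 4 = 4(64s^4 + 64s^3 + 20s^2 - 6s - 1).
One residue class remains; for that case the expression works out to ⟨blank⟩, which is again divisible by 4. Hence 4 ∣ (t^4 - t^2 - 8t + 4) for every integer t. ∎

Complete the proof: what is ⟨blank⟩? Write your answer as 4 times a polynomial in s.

4(64s^4 + 192s^3 + 212s^2 + 94s + 13)

Only t ≡ 3 (mod 4) is unaccounted for. Put t = 4s+3:
(4s+3)^4 - (4s+3)^2 - 8(4s+3) + 4 expands to 256s^4 + 768s^3 + 848s^2 + 376s + 52,
and factoring out 4 leaves 4(64s^4 + 192s^3 + 212s^2 + 94s + 13).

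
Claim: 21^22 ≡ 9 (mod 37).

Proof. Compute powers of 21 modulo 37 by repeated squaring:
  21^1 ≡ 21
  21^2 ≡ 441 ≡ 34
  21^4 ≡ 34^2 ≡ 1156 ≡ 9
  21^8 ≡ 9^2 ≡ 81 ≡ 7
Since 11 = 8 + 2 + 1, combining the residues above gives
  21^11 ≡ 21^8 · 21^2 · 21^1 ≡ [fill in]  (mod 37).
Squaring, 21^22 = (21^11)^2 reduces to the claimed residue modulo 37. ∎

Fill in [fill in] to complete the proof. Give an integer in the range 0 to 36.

3

Multiply the listed residues: 7 · 34 · 21 = 238 → 4998.
Reducing modulo 37: 4998 = 135·37 + 3, so 21^11 ≡ 3.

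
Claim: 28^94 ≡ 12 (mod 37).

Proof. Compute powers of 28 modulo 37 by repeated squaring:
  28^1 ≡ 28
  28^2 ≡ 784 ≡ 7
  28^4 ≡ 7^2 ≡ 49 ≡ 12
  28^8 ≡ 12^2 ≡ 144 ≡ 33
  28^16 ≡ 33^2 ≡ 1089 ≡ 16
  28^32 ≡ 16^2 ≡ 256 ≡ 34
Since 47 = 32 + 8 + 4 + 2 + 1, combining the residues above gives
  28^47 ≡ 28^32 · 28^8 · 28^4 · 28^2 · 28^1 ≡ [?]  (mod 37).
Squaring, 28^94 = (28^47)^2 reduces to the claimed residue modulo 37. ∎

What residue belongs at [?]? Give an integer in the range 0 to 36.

Multiply the listed residues: 34 · 33 · 12 · 7 · 28 = 1122 → 13464 → 94248 → 2638944.
Reducing modulo 37: 2638944 = 71322·37 + 30, so 28^47 ≡ 30.

30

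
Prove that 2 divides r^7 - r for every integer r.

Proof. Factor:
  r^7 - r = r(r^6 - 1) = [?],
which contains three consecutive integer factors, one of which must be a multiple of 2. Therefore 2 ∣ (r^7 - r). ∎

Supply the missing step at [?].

(r - 1)r(r + 1)(r^4 + r^2 + 1)

r^6 - 1 = (r^2 - 1)(r^4 + r^2 + 1), and r^2 - 1 = (r-1)(r+1).
So r(r^6 - 1) = (r - 1)r(r + 1)(r^4 + r^2 + 1).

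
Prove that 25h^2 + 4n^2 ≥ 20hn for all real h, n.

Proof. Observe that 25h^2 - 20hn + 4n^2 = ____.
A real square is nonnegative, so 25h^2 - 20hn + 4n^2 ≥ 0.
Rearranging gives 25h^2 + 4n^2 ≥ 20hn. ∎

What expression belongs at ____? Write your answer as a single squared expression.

(5h - 2n)^2

The leading and trailing coefficients are 5^2 and 2^2, and 20 = 2·5·2, so the trinomial is (5h - 2n)^2.
Hence 25h^2 - 20hn + 4n^2 ≥ 0.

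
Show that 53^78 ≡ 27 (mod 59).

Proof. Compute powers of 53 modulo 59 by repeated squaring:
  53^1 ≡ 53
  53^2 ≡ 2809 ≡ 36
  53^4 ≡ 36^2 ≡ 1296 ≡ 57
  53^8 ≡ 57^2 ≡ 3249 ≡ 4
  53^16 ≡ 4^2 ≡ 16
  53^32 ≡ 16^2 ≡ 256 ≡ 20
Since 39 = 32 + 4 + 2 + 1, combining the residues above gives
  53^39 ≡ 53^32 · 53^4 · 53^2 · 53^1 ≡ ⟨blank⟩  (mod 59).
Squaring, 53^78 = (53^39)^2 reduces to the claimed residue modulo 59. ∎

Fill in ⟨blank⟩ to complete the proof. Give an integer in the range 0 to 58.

26

53^32 · 53^4 · 53^2 · 53^1 ≡ 20 · 57 · 36 · 53 = 2175120.
2175120 mod 59 = 26, so 53^39 ≡ 26 (mod 59).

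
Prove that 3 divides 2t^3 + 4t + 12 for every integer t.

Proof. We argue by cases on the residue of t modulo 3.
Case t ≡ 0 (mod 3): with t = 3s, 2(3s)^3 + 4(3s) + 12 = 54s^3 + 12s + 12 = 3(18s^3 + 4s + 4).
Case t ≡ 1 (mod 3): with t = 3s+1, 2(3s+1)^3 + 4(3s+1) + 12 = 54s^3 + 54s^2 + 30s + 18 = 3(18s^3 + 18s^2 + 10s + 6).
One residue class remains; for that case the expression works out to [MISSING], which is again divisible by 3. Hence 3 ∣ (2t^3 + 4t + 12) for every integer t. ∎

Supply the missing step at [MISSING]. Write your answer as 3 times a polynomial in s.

The residues treated are {0, 1}, so the missing case is t ≡ 2 (mod 3); write t = 3s+2.
Then 2(3s+2)^3 + 4(3s+2) + 12 = 54s^3 + 108s^2 + 84s + 36 = 3(18s^3 + 36s^2 + 28s + 12).

3(18s^3 + 36s^2 + 28s + 12)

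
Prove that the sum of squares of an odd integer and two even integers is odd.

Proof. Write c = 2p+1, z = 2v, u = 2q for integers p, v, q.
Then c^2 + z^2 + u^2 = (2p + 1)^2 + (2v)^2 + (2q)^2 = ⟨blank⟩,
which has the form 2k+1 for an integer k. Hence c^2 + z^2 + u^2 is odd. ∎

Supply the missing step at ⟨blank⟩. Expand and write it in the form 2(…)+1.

Expanding: (2p + 1)^2 + (2v)^2 + (2q)^2 = 4p^2 + 4p + 4q^2 + 4v^2 + 1.
Every term except the constant is even, so this is 2(2p^2 + 2p + 2q^2 + 2v^2) + 1,
and 2p^2 + 2p + 2q^2 + 2v^2 ∈ ℤ gives the required form.

2(2p^2 + 2p + 2q^2 + 2v^2) + 1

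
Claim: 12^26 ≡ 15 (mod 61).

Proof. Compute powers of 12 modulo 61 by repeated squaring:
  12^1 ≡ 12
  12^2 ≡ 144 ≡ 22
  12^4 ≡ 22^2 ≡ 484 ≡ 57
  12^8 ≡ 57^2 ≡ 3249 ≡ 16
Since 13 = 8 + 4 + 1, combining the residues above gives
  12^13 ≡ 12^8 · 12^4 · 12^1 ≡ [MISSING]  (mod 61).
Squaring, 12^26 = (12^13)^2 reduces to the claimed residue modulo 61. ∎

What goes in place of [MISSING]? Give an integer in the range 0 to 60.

12^8 · 12^4 · 12^1 ≡ 16 · 57 · 12 = 10944.
10944 mod 61 = 25, so 12^13 ≡ 25 (mod 61).

25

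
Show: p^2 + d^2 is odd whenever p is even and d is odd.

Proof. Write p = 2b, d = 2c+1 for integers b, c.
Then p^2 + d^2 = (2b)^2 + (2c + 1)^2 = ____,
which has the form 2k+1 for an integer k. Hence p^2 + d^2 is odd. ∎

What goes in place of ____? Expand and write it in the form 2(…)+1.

Expanding: (2b)^2 + (2c + 1)^2 = 4b^2 + 4c^2 + 4c + 1.
Every term except the constant is even, so this is 2(2b^2 + 2c^2 + 2c) + 1,
and 2b^2 + 2c^2 + 2c ∈ ℤ gives the required form.

2(2b^2 + 2c^2 + 2c) + 1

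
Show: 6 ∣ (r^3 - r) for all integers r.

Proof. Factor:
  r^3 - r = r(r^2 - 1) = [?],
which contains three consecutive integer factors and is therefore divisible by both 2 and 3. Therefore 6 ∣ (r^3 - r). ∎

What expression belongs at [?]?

(r - 1)r(r + 1)

r(r^2 - 1) = r(r - 1)(r + 1) = (r - 1)r(r + 1).
These three factors are consecutive integers, so their product is divisible by 6.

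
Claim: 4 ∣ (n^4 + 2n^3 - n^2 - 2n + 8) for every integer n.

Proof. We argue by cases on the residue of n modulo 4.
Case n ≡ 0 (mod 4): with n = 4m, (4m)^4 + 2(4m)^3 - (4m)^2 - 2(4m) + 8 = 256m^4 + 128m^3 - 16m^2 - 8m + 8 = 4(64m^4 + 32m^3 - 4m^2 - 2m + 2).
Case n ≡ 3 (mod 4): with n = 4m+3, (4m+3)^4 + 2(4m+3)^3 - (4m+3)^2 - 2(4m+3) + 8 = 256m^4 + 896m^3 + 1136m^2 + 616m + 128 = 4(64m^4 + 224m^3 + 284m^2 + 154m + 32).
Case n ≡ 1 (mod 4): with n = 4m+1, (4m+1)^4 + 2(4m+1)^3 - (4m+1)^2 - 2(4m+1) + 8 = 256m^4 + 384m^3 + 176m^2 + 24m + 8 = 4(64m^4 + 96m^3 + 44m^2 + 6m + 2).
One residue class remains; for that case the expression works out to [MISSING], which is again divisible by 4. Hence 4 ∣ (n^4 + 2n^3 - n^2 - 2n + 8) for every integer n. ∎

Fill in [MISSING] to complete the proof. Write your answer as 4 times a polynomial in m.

4(64m^4 + 160m^3 + 140m^2 + 50m + 8)

The residues treated are {0, 3, 1}, so the missing case is n ≡ 2 (mod 4); write n = 4m+2.
Then (4m+2)^4 + 2(4m+2)^3 - (4m+2)^2 - 2(4m+2) + 8 = 256m^4 + 640m^3 + 560m^2 + 200m + 32 = 4(64m^4 + 160m^3 + 140m^2 + 50m + 8).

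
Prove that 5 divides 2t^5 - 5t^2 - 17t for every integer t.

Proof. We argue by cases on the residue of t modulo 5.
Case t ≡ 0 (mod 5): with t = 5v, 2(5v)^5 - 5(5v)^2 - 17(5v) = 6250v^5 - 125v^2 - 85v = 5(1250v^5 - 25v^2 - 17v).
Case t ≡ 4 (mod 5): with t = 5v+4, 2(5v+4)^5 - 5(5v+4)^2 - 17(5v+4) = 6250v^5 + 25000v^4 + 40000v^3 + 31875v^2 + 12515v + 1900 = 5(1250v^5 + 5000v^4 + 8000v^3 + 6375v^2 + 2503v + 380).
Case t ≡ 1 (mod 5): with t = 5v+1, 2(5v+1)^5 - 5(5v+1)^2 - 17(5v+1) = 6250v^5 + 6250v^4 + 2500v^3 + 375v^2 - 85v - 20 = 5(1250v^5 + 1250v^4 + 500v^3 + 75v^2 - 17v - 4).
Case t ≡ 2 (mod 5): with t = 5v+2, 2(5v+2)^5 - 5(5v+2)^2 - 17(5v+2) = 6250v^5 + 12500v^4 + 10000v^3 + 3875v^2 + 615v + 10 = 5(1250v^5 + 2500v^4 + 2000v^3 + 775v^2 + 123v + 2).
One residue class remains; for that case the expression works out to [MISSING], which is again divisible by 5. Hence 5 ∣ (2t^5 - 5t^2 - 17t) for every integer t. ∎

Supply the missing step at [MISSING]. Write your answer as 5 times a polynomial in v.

Only t ≡ 3 (mod 5) is unaccounted for. Put t = 5v+3:
2(5v+3)^5 - 5(5v+3)^2 - 17(5v+3) expands to 6250v^5 + 18750v^4 + 22500v^3 + 13375v^2 + 3815v + 390,
and factoring out 5 leaves 5(1250v^5 + 3750v^4 + 4500v^3 + 2675v^2 + 763v + 78).

5(1250v^5 + 3750v^4 + 4500v^3 + 2675v^2 + 763v + 78)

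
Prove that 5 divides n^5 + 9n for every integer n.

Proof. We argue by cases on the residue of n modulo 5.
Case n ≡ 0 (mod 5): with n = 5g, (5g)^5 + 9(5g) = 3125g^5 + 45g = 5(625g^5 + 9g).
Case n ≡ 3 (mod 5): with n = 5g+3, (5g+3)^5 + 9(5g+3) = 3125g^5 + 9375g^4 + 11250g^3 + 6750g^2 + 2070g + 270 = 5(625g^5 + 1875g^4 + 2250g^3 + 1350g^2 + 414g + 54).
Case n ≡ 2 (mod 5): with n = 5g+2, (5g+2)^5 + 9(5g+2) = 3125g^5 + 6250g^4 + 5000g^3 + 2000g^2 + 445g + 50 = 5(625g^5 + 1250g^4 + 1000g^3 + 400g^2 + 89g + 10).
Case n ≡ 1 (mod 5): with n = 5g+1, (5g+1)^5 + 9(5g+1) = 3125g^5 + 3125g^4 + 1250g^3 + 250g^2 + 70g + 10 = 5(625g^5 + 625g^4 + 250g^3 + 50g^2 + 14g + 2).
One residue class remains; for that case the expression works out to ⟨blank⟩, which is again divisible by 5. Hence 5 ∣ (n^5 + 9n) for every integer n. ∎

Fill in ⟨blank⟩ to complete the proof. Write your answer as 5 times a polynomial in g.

5(625g^5 + 2500g^4 + 4000g^3 + 3200g^2 + 1289g + 212)

The residues treated are {0, 3, 2, 1}, so the missing case is n ≡ 4 (mod 5); write n = 5g+4.
Then (5g+4)^5 + 9(5g+4) = 3125g^5 + 12500g^4 + 20000g^3 + 16000g^2 + 6445g + 1060 = 5(625g^5 + 2500g^4 + 4000g^3 + 3200g^2 + 1289g + 212).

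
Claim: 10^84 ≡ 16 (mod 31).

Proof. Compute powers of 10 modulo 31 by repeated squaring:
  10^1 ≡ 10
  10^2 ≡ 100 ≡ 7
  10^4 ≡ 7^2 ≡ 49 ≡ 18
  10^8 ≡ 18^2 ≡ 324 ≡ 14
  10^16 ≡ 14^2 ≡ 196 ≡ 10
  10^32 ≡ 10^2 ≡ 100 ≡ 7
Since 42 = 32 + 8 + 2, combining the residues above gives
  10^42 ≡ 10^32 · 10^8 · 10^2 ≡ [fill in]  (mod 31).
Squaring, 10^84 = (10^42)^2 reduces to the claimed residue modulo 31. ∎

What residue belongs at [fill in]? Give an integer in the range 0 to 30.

4

10^32 · 10^8 · 10^2 ≡ 7 · 14 · 7 = 686.
686 mod 31 = 4, so 10^42 ≡ 4 (mod 31).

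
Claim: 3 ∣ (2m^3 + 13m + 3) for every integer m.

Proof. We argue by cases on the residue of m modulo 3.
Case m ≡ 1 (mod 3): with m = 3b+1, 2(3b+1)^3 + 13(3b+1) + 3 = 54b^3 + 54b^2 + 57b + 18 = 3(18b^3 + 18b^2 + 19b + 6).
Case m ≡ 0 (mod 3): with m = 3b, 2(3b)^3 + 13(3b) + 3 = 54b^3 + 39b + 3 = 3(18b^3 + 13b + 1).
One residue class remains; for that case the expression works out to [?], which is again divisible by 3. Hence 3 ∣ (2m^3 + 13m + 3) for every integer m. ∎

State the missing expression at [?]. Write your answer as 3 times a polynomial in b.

3(18b^3 + 36b^2 + 37b + 15)

The residues treated are {1, 0}, so the missing case is m ≡ 2 (mod 3); write m = 3b+2.
Then 2(3b+2)^3 + 13(3b+2) + 3 = 54b^3 + 108b^2 + 111b + 45 = 3(18b^3 + 36b^2 + 37b + 15).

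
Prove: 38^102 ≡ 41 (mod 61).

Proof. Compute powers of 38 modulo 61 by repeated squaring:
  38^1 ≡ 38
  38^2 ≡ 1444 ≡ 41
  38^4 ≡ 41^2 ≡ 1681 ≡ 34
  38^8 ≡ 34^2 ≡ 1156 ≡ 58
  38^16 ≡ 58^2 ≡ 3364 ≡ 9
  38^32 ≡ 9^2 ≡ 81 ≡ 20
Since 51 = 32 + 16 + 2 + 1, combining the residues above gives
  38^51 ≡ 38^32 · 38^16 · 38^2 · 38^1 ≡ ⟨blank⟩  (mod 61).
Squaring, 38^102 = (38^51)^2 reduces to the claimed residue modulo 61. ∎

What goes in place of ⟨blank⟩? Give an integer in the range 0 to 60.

Multiply the listed residues: 20 · 9 · 41 · 38 = 180 → 7380 → 280440.
Reducing modulo 61: 280440 = 4597·61 + 23, so 38^51 ≡ 23.

23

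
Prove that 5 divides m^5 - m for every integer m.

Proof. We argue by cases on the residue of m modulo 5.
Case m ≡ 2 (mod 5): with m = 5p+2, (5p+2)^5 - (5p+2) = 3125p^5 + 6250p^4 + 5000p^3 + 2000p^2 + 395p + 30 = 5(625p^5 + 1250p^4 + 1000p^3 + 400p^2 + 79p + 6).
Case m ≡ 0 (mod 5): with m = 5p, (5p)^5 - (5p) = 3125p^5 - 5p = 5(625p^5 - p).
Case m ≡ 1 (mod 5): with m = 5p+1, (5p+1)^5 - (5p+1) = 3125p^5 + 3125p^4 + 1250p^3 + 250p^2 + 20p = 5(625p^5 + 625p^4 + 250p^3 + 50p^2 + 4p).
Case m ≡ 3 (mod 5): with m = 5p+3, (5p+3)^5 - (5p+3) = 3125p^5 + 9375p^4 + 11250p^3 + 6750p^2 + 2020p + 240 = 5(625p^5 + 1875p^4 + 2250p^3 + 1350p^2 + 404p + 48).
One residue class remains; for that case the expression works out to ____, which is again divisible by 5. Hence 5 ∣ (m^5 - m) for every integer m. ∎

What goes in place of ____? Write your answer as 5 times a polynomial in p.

5(625p^5 + 2500p^4 + 4000p^3 + 3200p^2 + 1279p + 204)

Only m ≡ 4 (mod 5) is unaccounted for. Put m = 5p+4:
(5p+4)^5 - (5p+4) expands to 3125p^5 + 12500p^4 + 20000p^3 + 16000p^2 + 6395p + 1020,
and factoring out 5 leaves 5(625p^5 + 2500p^4 + 4000p^3 + 3200p^2 + 1279p + 204).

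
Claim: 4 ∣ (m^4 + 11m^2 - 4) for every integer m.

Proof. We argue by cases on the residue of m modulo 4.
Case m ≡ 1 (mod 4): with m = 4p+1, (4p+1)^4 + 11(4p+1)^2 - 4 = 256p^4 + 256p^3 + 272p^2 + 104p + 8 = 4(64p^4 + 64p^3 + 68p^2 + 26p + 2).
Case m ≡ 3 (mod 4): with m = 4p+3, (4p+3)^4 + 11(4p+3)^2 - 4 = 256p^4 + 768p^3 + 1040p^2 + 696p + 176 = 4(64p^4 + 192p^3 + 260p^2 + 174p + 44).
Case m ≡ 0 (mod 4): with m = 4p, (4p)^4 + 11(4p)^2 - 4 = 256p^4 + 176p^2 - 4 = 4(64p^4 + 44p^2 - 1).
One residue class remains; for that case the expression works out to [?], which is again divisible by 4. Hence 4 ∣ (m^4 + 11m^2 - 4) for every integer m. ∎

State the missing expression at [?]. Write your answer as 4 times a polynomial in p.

4(64p^4 + 128p^3 + 140p^2 + 76p + 14)

Only m ≡ 2 (mod 4) is unaccounted for. Put m = 4p+2:
(4p+2)^4 + 11(4p+2)^2 - 4 expands to 256p^4 + 512p^3 + 560p^2 + 304p + 56,
and factoring out 4 leaves 4(64p^4 + 128p^3 + 140p^2 + 76p + 14).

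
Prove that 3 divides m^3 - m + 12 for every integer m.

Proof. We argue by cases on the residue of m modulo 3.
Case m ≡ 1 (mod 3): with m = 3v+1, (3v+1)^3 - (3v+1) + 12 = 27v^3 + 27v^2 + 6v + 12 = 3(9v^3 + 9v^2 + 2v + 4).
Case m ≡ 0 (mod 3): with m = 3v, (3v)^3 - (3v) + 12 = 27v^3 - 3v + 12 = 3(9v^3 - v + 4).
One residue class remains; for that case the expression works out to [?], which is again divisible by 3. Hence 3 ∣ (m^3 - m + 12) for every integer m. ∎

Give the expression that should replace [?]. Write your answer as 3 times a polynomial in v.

3(9v^3 + 18v^2 + 11v + 6)

The residues treated are {1, 0}, so the missing case is m ≡ 2 (mod 3); write m = 3v+2.
Then (3v+2)^3 - (3v+2) + 12 = 27v^3 + 54v^2 + 33v + 18 = 3(9v^3 + 18v^2 + 11v + 6).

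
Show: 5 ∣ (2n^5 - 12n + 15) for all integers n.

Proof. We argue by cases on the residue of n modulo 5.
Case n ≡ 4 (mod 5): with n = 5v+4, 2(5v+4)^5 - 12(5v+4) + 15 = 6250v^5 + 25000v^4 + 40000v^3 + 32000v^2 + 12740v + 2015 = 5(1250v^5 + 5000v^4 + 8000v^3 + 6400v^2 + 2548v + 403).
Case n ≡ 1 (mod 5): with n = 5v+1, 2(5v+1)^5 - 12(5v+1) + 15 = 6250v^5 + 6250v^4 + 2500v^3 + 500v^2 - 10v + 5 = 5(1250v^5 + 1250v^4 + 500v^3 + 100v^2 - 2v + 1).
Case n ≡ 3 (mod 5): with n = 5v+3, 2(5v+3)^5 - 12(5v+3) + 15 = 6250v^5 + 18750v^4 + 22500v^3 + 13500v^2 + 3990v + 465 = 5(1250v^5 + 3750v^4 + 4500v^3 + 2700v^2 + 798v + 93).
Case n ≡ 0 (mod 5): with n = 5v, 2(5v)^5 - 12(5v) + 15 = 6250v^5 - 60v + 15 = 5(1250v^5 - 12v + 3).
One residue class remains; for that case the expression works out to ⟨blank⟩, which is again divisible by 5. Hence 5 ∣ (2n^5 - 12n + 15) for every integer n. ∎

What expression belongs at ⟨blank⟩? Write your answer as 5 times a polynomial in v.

5(1250v^5 + 2500v^4 + 2000v^3 + 800v^2 + 148v + 11)

Only n ≡ 2 (mod 5) is unaccounted for. Put n = 5v+2:
2(5v+2)^5 - 12(5v+2) + 15 expands to 6250v^5 + 12500v^4 + 10000v^3 + 4000v^2 + 740v + 55,
and factoring out 5 leaves 5(1250v^5 + 2500v^4 + 2000v^3 + 800v^2 + 148v + 11).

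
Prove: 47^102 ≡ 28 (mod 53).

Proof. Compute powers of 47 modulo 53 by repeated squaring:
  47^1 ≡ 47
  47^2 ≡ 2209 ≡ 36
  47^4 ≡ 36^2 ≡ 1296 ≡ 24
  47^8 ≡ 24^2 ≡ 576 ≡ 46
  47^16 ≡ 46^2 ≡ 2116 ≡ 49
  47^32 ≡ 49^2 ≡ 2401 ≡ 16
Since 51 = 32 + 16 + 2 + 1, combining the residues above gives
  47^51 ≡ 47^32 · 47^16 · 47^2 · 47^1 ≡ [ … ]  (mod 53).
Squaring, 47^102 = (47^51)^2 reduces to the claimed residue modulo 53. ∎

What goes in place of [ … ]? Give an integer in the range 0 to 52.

47^32 · 47^16 · 47^2 · 47^1 ≡ 16 · 49 · 36 · 47 = 1326528.
1326528 mod 53 = 44, so 47^51 ≡ 44 (mod 53).

44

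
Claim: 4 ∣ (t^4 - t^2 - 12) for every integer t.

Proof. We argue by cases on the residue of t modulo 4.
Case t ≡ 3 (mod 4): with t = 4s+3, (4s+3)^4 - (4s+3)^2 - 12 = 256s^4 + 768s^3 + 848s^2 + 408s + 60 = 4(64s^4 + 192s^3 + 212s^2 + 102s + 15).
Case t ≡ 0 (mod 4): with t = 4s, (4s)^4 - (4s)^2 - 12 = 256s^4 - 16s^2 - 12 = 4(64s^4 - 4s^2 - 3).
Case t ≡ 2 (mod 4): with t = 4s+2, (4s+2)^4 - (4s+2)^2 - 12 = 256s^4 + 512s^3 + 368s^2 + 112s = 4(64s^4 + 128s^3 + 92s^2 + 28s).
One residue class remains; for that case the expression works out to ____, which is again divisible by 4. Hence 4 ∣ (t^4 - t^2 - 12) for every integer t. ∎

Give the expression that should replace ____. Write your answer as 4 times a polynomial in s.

The residues treated are {3, 0, 2}, so the missing case is t ≡ 1 (mod 4); write t = 4s+1.
Then (4s+1)^4 - (4s+1)^2 - 12 = 256s^4 + 256s^3 + 80s^2 + 8s - 12 = 4(64s^4 + 64s^3 + 20s^2 + 2s - 3).

4(64s^4 + 64s^3 + 20s^2 + 2s - 3)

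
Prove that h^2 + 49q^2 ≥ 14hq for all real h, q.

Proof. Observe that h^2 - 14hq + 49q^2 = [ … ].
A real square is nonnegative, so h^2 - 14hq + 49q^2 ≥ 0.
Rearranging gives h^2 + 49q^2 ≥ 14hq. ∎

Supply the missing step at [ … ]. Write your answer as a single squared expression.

(h - 7q)^2

h^2 - 14hq + 49q^2 is a perfect-square trinomial: the outer terms are (h)^2 and (7q)^2, and the cross term is -2·h·7q.
So h^2 - 14hq + 49q^2 = (h - 7q)^2 ≥ 0.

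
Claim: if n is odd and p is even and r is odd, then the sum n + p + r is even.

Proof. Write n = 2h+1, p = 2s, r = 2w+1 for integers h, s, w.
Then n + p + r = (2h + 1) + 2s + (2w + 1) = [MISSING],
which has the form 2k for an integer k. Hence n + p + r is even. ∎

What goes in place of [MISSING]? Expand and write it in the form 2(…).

2(h + s + w + 1)

(2h + 1) + 2s + (2w + 1) = 2h + 2s + 2w + 2
= 2(h + s + w + 1).
Since h + s + w + 1 is an integer, the sum is of the form 2k for an integer k.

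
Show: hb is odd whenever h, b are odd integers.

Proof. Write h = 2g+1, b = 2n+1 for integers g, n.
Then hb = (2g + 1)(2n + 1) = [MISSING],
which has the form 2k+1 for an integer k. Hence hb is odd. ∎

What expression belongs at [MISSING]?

2(2gn + g + n) + 1

Expanding: (2g + 1)(2n + 1) = 4gn + 2g + 2n + 1.
Every term except the constant is even, so this is 2(2gn + g + n) + 1,
and 2gn + g + n ∈ ℤ gives the required form.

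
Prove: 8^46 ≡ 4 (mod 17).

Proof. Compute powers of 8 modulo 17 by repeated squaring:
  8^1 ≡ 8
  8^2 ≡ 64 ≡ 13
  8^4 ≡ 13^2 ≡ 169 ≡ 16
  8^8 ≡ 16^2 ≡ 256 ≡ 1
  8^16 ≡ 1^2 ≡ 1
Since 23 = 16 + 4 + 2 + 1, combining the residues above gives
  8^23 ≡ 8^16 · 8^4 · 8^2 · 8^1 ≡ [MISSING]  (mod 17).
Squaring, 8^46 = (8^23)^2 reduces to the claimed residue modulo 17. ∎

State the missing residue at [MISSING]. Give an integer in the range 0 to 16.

15

8^16 · 8^4 · 8^2 · 8^1 ≡ 1 · 16 · 13 · 8 = 1664.
1664 mod 17 = 15, so 8^23 ≡ 15 (mod 17).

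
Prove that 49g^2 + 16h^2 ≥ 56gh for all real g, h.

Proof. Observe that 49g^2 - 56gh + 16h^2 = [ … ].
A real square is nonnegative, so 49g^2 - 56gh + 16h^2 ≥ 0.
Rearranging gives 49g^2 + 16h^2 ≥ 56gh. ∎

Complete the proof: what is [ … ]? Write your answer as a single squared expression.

(7g - 4h)^2

The leading and trailing coefficients are 7^2 and 4^2, and 56 = 2·7·4, so the trinomial is (7g - 4h)^2.
Hence 49g^2 - 56gh + 16h^2 ≥ 0.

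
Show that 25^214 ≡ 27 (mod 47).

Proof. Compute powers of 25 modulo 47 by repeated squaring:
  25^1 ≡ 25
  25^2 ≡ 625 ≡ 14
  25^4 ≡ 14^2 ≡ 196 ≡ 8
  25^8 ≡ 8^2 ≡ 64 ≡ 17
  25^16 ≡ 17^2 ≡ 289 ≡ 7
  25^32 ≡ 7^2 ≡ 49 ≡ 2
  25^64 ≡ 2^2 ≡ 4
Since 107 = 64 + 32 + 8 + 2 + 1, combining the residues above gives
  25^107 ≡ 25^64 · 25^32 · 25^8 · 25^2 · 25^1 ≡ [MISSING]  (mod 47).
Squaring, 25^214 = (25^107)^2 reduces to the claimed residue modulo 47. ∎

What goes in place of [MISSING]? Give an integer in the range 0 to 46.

36

25^64 · 25^32 · 25^8 · 25^2 · 25^1 ≡ 4 · 2 · 17 · 14 · 25 = 47600.
47600 mod 47 = 36, so 25^107 ≡ 36 (mod 47).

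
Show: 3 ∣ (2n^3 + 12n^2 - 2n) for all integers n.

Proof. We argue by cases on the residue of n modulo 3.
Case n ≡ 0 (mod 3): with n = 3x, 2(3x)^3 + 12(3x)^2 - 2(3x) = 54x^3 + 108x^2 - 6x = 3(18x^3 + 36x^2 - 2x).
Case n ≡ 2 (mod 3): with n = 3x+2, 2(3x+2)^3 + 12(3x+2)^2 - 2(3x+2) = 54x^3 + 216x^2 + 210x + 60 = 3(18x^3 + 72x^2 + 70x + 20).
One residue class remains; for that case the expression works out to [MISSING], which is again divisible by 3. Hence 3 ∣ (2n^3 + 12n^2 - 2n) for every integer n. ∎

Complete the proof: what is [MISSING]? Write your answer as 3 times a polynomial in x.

Only n ≡ 1 (mod 3) is unaccounted for. Put n = 3x+1:
2(3x+1)^3 + 12(3x+1)^2 - 2(3x+1) expands to 54x^3 + 162x^2 + 84x + 12,
and factoring out 3 leaves 3(18x^3 + 54x^2 + 28x + 4).

3(18x^3 + 54x^2 + 28x + 4)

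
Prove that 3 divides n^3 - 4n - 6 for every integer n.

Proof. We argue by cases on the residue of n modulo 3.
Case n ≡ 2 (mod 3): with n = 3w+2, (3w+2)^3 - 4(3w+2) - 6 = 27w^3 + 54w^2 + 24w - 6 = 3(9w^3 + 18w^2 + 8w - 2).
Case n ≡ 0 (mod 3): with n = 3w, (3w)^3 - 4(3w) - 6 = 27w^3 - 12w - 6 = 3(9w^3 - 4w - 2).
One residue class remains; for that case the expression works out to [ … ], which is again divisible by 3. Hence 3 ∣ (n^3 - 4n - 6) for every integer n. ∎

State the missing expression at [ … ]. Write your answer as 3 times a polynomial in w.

3(9w^3 + 9w^2 - w - 3)

Only n ≡ 1 (mod 3) is unaccounted for. Put n = 3w+1:
(3w+1)^3 - 4(3w+1) - 6 expands to 27w^3 + 27w^2 - 3w - 9,
and factoring out 3 leaves 3(9w^3 + 9w^2 - w - 3).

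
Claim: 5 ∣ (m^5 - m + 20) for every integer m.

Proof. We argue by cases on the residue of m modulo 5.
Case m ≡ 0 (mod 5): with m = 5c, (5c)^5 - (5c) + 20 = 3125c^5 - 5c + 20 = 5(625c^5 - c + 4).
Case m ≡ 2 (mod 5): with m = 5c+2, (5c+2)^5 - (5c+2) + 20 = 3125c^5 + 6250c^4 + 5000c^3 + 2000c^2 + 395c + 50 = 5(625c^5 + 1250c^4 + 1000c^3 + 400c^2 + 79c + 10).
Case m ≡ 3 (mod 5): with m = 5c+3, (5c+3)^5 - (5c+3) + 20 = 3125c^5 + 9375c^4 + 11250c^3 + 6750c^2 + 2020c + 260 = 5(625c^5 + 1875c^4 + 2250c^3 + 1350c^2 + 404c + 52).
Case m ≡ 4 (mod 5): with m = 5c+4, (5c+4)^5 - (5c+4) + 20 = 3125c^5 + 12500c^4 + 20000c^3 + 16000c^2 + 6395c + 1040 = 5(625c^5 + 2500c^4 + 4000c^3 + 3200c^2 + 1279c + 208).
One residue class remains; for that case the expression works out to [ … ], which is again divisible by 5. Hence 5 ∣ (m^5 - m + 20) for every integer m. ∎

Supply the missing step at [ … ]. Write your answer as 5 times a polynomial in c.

The residues treated are {0, 2, 3, 4}, so the missing case is m ≡ 1 (mod 5); write m = 5c+1.
Then (5c+1)^5 - (5c+1) + 20 = 3125c^5 + 3125c^4 + 1250c^3 + 250c^2 + 20c + 20 = 5(625c^5 + 625c^4 + 250c^3 + 50c^2 + 4c + 4).

5(625c^5 + 625c^4 + 250c^3 + 50c^2 + 4c + 4)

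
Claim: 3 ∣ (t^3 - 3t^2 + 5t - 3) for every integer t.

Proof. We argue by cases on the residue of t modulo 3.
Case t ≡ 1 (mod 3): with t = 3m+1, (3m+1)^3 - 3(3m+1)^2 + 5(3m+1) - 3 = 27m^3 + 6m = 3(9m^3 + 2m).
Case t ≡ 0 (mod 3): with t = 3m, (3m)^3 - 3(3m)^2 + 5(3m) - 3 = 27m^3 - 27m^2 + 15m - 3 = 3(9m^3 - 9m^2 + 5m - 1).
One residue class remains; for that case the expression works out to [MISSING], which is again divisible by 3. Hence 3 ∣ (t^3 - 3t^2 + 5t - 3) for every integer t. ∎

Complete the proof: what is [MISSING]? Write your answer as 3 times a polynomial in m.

3(9m^3 + 9m^2 + 5m + 1)

The residues treated are {1, 0}, so the missing case is t ≡ 2 (mod 3); write t = 3m+2.
Then (3m+2)^3 - 3(3m+2)^2 + 5(3m+2) - 3 = 27m^3 + 27m^2 + 15m + 3 = 3(9m^3 + 9m^2 + 5m + 1).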